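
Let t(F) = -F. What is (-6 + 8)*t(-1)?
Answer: 2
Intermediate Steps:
(-6 + 8)*t(-1) = (-6 + 8)*(-1*(-1)) = 2*1 = 2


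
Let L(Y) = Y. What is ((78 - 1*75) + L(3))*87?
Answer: 522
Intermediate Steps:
((78 - 1*75) + L(3))*87 = ((78 - 1*75) + 3)*87 = ((78 - 75) + 3)*87 = (3 + 3)*87 = 6*87 = 522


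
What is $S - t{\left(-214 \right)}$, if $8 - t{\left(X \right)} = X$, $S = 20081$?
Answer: $19859$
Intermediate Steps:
$t{\left(X \right)} = 8 - X$
$S - t{\left(-214 \right)} = 20081 - \left(8 - -214\right) = 20081 - \left(8 + 214\right) = 20081 - 222 = 19859$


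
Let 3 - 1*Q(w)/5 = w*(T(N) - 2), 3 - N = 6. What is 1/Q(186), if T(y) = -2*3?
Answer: 1/7455 ≈ 0.00013414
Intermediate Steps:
N = -3 (N = 3 - 1*6 = 3 - 6 = -3)
T(y) = -6
Q(w) = 15 + 40*w (Q(w) = 15 - 5*w*(-6 - 2) = 15 - 5*w*(-8) = 15 - (-40)*w = 15 + 40*w)
1/Q(186) = 1/(15 + 40*186) = 1/(15 + 7440) = 1/7455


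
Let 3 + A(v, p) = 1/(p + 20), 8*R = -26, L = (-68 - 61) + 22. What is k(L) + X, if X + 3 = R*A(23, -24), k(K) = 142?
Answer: 2393/16 ≈ 149.56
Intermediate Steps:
L = -107 (L = -129 + 22 = -107)
R = -13/4 (R = (⅛)*(-26) = -13/4 ≈ -3.2500)
A(v, p) = -3 + 1/(20 + p) (A(v, p) = -3 + 1/(p + 20) = -3 + 1/(20 + p))
X = 121/16 (X = -3 - 13*(-59 - 3*(-24))/(4*(20 - 24)) = -3 - 13*(-59 + 72)/(4*(-4)) = -3 - (-13)*13/16 = -3 - 13/4*(-13/4) = -3 + 169/16 = 121/16 ≈ 7.5625)
k(L) + X = 142 + 121/16 = 2393/16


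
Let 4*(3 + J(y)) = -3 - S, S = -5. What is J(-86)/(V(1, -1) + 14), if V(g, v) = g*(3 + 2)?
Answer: -5/38 ≈ -0.13158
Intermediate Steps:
V(g, v) = 5*g (V(g, v) = g*5 = 5*g)
J(y) = -5/2 (J(y) = -3 + (-3 - 1*(-5))/4 = -3 + (-3 + 5)/4 = -3 + (¼)*2 = -3 + ½ = -5/2)
J(-86)/(V(1, -1) + 14) = -5/2/(5*1 + 14) = -5/2/(5 + 14) = -5/2/19 = (1/19)*(-5/2) = -5/38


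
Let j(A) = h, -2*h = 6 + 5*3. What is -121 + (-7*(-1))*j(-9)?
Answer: -389/2 ≈ -194.50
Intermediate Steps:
h = -21/2 (h = -(6 + 5*3)/2 = -(6 + 15)/2 = -1/2*21 = -21/2 ≈ -10.500)
j(A) = -21/2
-121 + (-7*(-1))*j(-9) = -121 - 7*(-1)*(-21/2) = -121 + 7*(-21/2) = -121 - 147/2 = -389/2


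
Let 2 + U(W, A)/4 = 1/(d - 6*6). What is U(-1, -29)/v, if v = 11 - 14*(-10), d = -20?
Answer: -113/2114 ≈ -0.053453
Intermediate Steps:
v = 151 (v = 11 + 140 = 151)
U(W, A) = -113/14 (U(W, A) = -8 + 4/(-20 - 6*6) = -8 + 4/(-20 - 36) = -8 + 4/(-56) = -8 + 4*(-1/56) = -8 - 1/14 = -113/14)
U(-1, -29)/v = -113/14/151 = -113/14*1/151 = -113/2114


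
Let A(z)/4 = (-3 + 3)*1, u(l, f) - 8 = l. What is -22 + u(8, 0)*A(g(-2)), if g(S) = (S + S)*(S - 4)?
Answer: -22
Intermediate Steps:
g(S) = 2*S*(-4 + S) (g(S) = (2*S)*(-4 + S) = 2*S*(-4 + S))
u(l, f) = 8 + l
A(z) = 0 (A(z) = 4*((-3 + 3)*1) = 4*(0*1) = 4*0 = 0)
-22 + u(8, 0)*A(g(-2)) = -22 + (8 + 8)*0 = -22 + 16*0 = -22 + 0 = -22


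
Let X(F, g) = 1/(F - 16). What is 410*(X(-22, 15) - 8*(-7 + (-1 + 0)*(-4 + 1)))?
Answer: 249075/19 ≈ 13109.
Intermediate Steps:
X(F, g) = 1/(-16 + F)
410*(X(-22, 15) - 8*(-7 + (-1 + 0)*(-4 + 1))) = 410*(1/(-16 - 22) - 8*(-7 + (-1 + 0)*(-4 + 1))) = 410*(1/(-38) - 8*(-7 - 1*(-3))) = 410*(-1/38 - 8*(-7 + 3)) = 410*(-1/38 - 8*(-4)) = 410*(-1/38 + 32) = 410*(1215/38) = 249075/19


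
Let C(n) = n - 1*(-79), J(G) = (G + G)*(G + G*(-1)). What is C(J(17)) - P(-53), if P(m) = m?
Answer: 132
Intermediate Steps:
J(G) = 0 (J(G) = (2*G)*(G - G) = (2*G)*0 = 0)
C(n) = 79 + n (C(n) = n + 79 = 79 + n)
C(J(17)) - P(-53) = (79 + 0) - 1*(-53) = 79 + 53 = 132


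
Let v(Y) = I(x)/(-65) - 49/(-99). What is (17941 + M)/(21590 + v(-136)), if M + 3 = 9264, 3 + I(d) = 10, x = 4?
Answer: 87522435/69467071 ≈ 1.2599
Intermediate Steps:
I(d) = 7 (I(d) = -3 + 10 = 7)
M = 9261 (M = -3 + 9264 = 9261)
v(Y) = 2492/6435 (v(Y) = 7/(-65) - 49/(-99) = 7*(-1/65) - 49*(-1/99) = -7/65 + 49/99 = 2492/6435)
(17941 + M)/(21590 + v(-136)) = (17941 + 9261)/(21590 + 2492/6435) = 27202/(138934142/6435) = 27202*(6435/138934142) = 87522435/69467071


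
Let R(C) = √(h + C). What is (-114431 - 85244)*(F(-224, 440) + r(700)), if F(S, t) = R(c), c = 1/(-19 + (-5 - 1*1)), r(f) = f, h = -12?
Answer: -139772500 - 39935*I*√301 ≈ -1.3977e+8 - 6.9285e+5*I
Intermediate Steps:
c = -1/25 (c = 1/(-19 + (-5 - 1)) = 1/(-19 - 6) = 1/(-25) = -1/25 ≈ -0.040000)
R(C) = √(-12 + C)
F(S, t) = I*√301/5 (F(S, t) = √(-12 - 1/25) = √(-301/25) = I*√301/5)
(-114431 - 85244)*(F(-224, 440) + r(700)) = (-114431 - 85244)*(I*√301/5 + 700) = -199675*(700 + I*√301/5) = -139772500 - 39935*I*√301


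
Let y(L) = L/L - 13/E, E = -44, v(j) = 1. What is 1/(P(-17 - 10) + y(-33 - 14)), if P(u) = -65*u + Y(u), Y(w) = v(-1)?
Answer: 44/77321 ≈ 0.00056906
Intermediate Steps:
Y(w) = 1
P(u) = 1 - 65*u (P(u) = -65*u + 1 = 1 - 65*u)
y(L) = 57/44 (y(L) = L/L - 13/(-44) = 1 - 13*(-1/44) = 1 + 13/44 = 57/44)
1/(P(-17 - 10) + y(-33 - 14)) = 1/((1 - 65*(-17 - 10)) + 57/44) = 1/((1 - 65*(-27)) + 57/44) = 1/((1 + 1755) + 57/44) = 1/(1756 + 57/44) = 1/(77321/44) = 44/77321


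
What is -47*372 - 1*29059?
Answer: -46543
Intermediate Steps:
-47*372 - 1*29059 = -17484 - 29059 = -46543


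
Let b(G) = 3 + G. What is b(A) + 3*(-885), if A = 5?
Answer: -2647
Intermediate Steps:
b(A) + 3*(-885) = (3 + 5) + 3*(-885) = 8 - 2655 = -2647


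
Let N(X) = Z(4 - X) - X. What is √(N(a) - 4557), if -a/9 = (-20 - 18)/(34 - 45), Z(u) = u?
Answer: I*√543389/11 ≈ 67.014*I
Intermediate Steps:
a = -342/11 (a = -9*(-20 - 18)/(34 - 45) = -(-342)/(-11) = -(-342)*(-1)/11 = -9*38/11 = -342/11 ≈ -31.091)
N(X) = 4 - 2*X (N(X) = (4 - X) - X = 4 - 2*X)
√(N(a) - 4557) = √((4 - 2*(-342/11)) - 4557) = √((4 + 684/11) - 4557) = √(728/11 - 4557) = √(-49399/11) = I*√543389/11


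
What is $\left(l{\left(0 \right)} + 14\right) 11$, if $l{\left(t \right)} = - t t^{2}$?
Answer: $154$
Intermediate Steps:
$l{\left(t \right)} = - t^{3}$
$\left(l{\left(0 \right)} + 14\right) 11 = \left(- 0^{3} + 14\right) 11 = \left(\left(-1\right) 0 + 14\right) 11 = \left(0 + 14\right) 11 = 14 \cdot 11 = 154$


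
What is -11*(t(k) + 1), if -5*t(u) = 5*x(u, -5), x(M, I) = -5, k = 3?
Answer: -66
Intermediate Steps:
t(u) = 5 (t(u) = -(-5) = -⅕*(-25) = 5)
-11*(t(k) + 1) = -11*(5 + 1) = -11*6 = -66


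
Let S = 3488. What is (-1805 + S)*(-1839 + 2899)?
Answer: 1783980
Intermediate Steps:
(-1805 + S)*(-1839 + 2899) = (-1805 + 3488)*(-1839 + 2899) = 1683*1060 = 1783980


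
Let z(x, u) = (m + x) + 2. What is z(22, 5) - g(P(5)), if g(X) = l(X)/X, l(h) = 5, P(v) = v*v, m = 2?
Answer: 129/5 ≈ 25.800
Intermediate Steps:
P(v) = v²
z(x, u) = 4 + x (z(x, u) = (2 + x) + 2 = 4 + x)
g(X) = 5/X
z(22, 5) - g(P(5)) = (4 + 22) - 5/(5²) = 26 - 5/25 = 26 - 1*⅕ = 26 - ⅕ = 129/5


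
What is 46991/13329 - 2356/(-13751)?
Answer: 677576365/183287079 ≈ 3.6968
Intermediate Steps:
46991/13329 - 2356/(-13751) = 46991*(1/13329) - 2356*(-1/13751) = 46991/13329 + 2356/13751 = 677576365/183287079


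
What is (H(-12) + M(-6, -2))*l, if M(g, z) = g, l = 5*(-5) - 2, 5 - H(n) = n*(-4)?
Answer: 1323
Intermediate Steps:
H(n) = 5 + 4*n (H(n) = 5 - n*(-4) = 5 - (-4)*n = 5 + 4*n)
l = -27 (l = -25 - 2 = -27)
(H(-12) + M(-6, -2))*l = ((5 + 4*(-12)) - 6)*(-27) = ((5 - 48) - 6)*(-27) = (-43 - 6)*(-27) = -49*(-27) = 1323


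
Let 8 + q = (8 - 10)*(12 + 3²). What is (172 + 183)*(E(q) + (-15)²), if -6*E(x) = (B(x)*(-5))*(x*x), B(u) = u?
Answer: -110697875/3 ≈ -3.6899e+7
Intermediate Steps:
q = -50 (q = -8 + (8 - 10)*(12 + 3²) = -8 - 2*(12 + 9) = -8 - 2*21 = -8 - 42 = -50)
E(x) = 5*x³/6 (E(x) = -x*(-5)*x*x/6 = -(-5*x)*x²/6 = -(-5)*x³/6 = 5*x³/6)
(172 + 183)*(E(q) + (-15)²) = (172 + 183)*((⅚)*(-50)³ + (-15)²) = 355*((⅚)*(-125000) + 225) = 355*(-312500/3 + 225) = 355*(-311825/3) = -110697875/3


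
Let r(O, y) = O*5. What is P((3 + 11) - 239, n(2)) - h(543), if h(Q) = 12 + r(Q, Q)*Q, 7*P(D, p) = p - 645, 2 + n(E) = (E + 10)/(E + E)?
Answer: -1474349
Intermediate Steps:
n(E) = -2 + (10 + E)/(2*E) (n(E) = -2 + (E + 10)/(E + E) = -2 + (10 + E)/((2*E)) = -2 + (10 + E)*(1/(2*E)) = -2 + (10 + E)/(2*E))
P(D, p) = -645/7 + p/7 (P(D, p) = (p - 645)/7 = (-645 + p)/7 = -645/7 + p/7)
r(O, y) = 5*O
h(Q) = 12 + 5*Q² (h(Q) = 12 + (5*Q)*Q = 12 + 5*Q²)
P((3 + 11) - 239, n(2)) - h(543) = (-645/7 + (-3/2 + 5/2)/7) - (12 + 5*543²) = (-645/7 + (-3/2 + 5*(½))/7) - (12 + 5*294849) = (-645/7 + (-3/2 + 5/2)/7) - (12 + 1474245) = (-645/7 + (⅐)*1) - 1*1474257 = (-645/7 + ⅐) - 1474257 = -92 - 1474257 = -1474349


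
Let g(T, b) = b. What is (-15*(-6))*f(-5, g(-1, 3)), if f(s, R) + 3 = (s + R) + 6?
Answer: 90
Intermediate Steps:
f(s, R) = 3 + R + s (f(s, R) = -3 + ((s + R) + 6) = -3 + ((R + s) + 6) = -3 + (6 + R + s) = 3 + R + s)
(-15*(-6))*f(-5, g(-1, 3)) = (-15*(-6))*(3 + 3 - 5) = 90*1 = 90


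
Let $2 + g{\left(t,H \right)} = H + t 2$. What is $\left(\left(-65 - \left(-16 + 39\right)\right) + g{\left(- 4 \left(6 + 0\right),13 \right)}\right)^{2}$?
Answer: $15625$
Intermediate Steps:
$g{\left(t,H \right)} = -2 + H + 2 t$ ($g{\left(t,H \right)} = -2 + \left(H + t 2\right) = -2 + \left(H + 2 t\right) = -2 + H + 2 t$)
$\left(\left(-65 - \left(-16 + 39\right)\right) + g{\left(- 4 \left(6 + 0\right),13 \right)}\right)^{2} = \left(\left(-65 - \left(-16 + 39\right)\right) + \left(-2 + 13 + 2 \left(- 4 \left(6 + 0\right)\right)\right)\right)^{2} = \left(\left(-65 - 23\right) + \left(-2 + 13 + 2 \left(\left(-4\right) 6\right)\right)\right)^{2} = \left(\left(-65 - 23\right) + \left(-2 + 13 + 2 \left(-24\right)\right)\right)^{2} = \left(-88 - 37\right)^{2} = \left(-125\right)^{2} = 15625$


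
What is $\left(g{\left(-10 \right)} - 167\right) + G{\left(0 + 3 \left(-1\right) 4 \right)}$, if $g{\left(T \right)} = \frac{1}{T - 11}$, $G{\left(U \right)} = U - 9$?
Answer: $- \frac{3949}{21} \approx -188.05$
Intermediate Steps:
$G{\left(U \right)} = -9 + U$ ($G{\left(U \right)} = U - 9 = -9 + U$)
$g{\left(T \right)} = \frac{1}{-11 + T}$
$\left(g{\left(-10 \right)} - 167\right) + G{\left(0 + 3 \left(-1\right) 4 \right)} = \left(\frac{1}{-11 - 10} - 167\right) + \left(-9 + \left(0 + 3 \left(-1\right) 4\right)\right) = \left(\frac{1}{-21} - 167\right) + \left(-9 + \left(0 - 12\right)\right) = \left(- \frac{1}{21} - 167\right) + \left(-9 + \left(0 - 12\right)\right) = - \frac{3508}{21} - 21 = - \frac{3949}{21}$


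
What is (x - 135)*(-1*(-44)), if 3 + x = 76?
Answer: -2728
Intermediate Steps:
x = 73 (x = -3 + 76 = 73)
(x - 135)*(-1*(-44)) = (73 - 135)*(-1*(-44)) = -62*44 = -2728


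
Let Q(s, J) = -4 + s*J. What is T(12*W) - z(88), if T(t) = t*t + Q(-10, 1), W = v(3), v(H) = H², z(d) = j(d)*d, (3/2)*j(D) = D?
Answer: 19462/3 ≈ 6487.3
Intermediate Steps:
j(D) = 2*D/3
Q(s, J) = -4 + J*s
z(d) = 2*d²/3 (z(d) = (2*d/3)*d = 2*d²/3)
W = 9 (W = 3² = 9)
T(t) = -14 + t² (T(t) = t*t + (-4 + 1*(-10)) = t² + (-4 - 10) = t² - 14 = -14 + t²)
T(12*W) - z(88) = (-14 + (12*9)²) - 2*88²/3 = (-14 + 108²) - 2*7744/3 = (-14 + 11664) - 1*15488/3 = 11650 - 15488/3 = 19462/3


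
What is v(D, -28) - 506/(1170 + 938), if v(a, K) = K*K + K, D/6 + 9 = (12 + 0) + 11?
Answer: 796571/1054 ≈ 755.76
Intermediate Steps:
D = 84 (D = -54 + 6*((12 + 0) + 11) = -54 + 6*(12 + 11) = -54 + 6*23 = -54 + 138 = 84)
v(a, K) = K + K² (v(a, K) = K² + K = K + K²)
v(D, -28) - 506/(1170 + 938) = -28*(1 - 28) - 506/(1170 + 938) = -28*(-27) - 506/2108 = 756 - 506*1/2108 = 756 - 253/1054 = 796571/1054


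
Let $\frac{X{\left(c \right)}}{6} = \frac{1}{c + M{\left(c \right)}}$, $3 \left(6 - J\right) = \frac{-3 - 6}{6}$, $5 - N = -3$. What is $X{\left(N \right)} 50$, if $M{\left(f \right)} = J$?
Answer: $\frac{600}{29} \approx 20.69$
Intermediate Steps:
$N = 8$ ($N = 5 - -3 = 5 + 3 = 8$)
$J = \frac{13}{2}$ ($J = 6 - \frac{\left(-3 - 6\right) \frac{1}{6}}{3} = 6 - \frac{\left(-9\right) \frac{1}{6}}{3} = 6 - - \frac{1}{2} = 6 + \frac{1}{2} = \frac{13}{2} \approx 6.5$)
$M{\left(f \right)} = \frac{13}{2}$
$X{\left(c \right)} = \frac{6}{\frac{13}{2} + c}$ ($X{\left(c \right)} = \frac{6}{c + \frac{13}{2}} = \frac{6}{\frac{13}{2} + c}$)
$X{\left(N \right)} 50 = \frac{12}{13 + 2 \cdot 8} \cdot 50 = \frac{12}{13 + 16} \cdot 50 = \frac{12}{29} \cdot 50 = \frac{600}{29}$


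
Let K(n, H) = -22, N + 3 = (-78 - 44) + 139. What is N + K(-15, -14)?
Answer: -8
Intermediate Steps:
N = 14 (N = -3 + ((-78 - 44) + 139) = -3 + (-122 + 139) = -3 + 17 = 14)
N + K(-15, -14) = 14 - 22 = -8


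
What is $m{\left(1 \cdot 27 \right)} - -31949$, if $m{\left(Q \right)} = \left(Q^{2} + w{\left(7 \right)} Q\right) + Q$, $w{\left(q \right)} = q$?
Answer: $32894$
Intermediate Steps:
$m{\left(Q \right)} = Q^{2} + 8 Q$ ($m{\left(Q \right)} = \left(Q^{2} + 7 Q\right) + Q = Q^{2} + 8 Q$)
$m{\left(1 \cdot 27 \right)} - -31949 = 1 \cdot 27 \left(8 + 1 \cdot 27\right) - -31949 = 27 \left(8 + 27\right) + 31949 = 27 \cdot 35 + 31949 = 945 + 31949 = 32894$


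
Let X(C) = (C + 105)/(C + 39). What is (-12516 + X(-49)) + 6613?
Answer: -29543/5 ≈ -5908.6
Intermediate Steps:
X(C) = (105 + C)/(39 + C)
(-12516 + X(-49)) + 6613 = (-12516 + (105 - 49)/(39 - 49)) + 6613 = (-12516 + 56/(-10)) + 6613 = (-12516 - 1/10*56) + 6613 = (-12516 - 28/5) + 6613 = -62608/5 + 6613 = -29543/5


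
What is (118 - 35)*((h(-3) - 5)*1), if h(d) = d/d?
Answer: -332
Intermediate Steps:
h(d) = 1
(118 - 35)*((h(-3) - 5)*1) = (118 - 35)*((1 - 5)*1) = 83*(-4*1) = 83*(-4) = -332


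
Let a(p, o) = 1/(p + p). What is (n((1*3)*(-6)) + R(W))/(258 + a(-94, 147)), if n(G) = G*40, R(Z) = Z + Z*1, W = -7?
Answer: -137992/48503 ≈ -2.8450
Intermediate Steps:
a(p, o) = 1/(2*p)
R(Z) = 2*Z (R(Z) = Z + Z = 2*Z)
n(G) = 40*G
(n((1*3)*(-6)) + R(W))/(258 + a(-94, 147)) = (40*((1*3)*(-6)) + 2*(-7))/(258 + (1/2)/(-94)) = (40*(3*(-6)) - 14)/(258 + (1/2)*(-1/94)) = (40*(-18) - 14)/(258 - 1/188) = (-720 - 14)/(48503/188) = -734*188/48503 = -137992/48503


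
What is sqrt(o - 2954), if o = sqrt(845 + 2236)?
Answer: sqrt(-2954 + sqrt(3081)) ≈ 53.838*I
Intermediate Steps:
o = sqrt(3081) ≈ 55.507
sqrt(o - 2954) = sqrt(sqrt(3081) - 2954) = sqrt(-2954 + sqrt(3081))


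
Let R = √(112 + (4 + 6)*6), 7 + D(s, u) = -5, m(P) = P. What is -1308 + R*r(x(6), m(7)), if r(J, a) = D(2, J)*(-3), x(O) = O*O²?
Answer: -1308 + 72*√43 ≈ -835.86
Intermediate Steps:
x(O) = O³
D(s, u) = -12 (D(s, u) = -7 - 5 = -12)
R = 2*√43 (R = √(112 + 10*6) = √(112 + 60) = √172 = 2*√43 ≈ 13.115)
r(J, a) = 36 (r(J, a) = -12*(-3) = 36)
-1308 + R*r(x(6), m(7)) = -1308 + (2*√43)*36 = -1308 + 72*√43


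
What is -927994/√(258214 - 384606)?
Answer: 463997*I*√31598/31598 ≈ 2610.3*I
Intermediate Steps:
-927994/√(258214 - 384606) = -927994*(-I*√31598/63196) = -(-463997)*I*√31598/31598 = 463997*I*√31598/31598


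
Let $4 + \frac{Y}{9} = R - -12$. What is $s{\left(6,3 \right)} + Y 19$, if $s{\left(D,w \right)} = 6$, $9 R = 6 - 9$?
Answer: $1317$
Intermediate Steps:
$R = - \frac{1}{3}$ ($R = \frac{6 - 9}{9} = \frac{1}{9} \left(-3\right) = - \frac{1}{3} \approx -0.33333$)
$Y = 69$ ($Y = -36 + 9 \left(- \frac{1}{3} - -12\right) = -36 + 9 \left(- \frac{1}{3} + 12\right) = -36 + 9 \cdot \frac{35}{3} = -36 + 105 = 69$)
$s{\left(6,3 \right)} + Y 19 = 6 + 69 \cdot 19 = 6 + 1311 = 1317$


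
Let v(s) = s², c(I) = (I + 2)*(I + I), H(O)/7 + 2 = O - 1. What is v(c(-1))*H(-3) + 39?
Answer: -129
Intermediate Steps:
H(O) = -21 + 7*O (H(O) = -14 + 7*(O - 1) = -14 + 7*(-1 + O) = -14 + (-7 + 7*O) = -21 + 7*O)
c(I) = 2*I*(2 + I) (c(I) = (2 + I)*(2*I) = 2*I*(2 + I))
v(c(-1))*H(-3) + 39 = (2*(-1)*(2 - 1))²*(-21 + 7*(-3)) + 39 = (2*(-1)*1)²*(-21 - 21) + 39 = (-2)²*(-42) + 39 = 4*(-42) + 39 = -168 + 39 = -129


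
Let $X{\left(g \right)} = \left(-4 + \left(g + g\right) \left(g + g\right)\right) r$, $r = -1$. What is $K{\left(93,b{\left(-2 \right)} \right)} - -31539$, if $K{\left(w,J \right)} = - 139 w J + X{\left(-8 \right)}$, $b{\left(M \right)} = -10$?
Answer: $160557$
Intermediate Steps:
$X{\left(g \right)} = 4 - 4 g^{2}$ ($X{\left(g \right)} = \left(-4 + \left(g + g\right) \left(g + g\right)\right) \left(-1\right) = \left(-4 + 2 g 2 g\right) \left(-1\right) = \left(-4 + 4 g^{2}\right) \left(-1\right) = 4 - 4 g^{2}$)
$K{\left(w,J \right)} = -252 - 139 J w$ ($K{\left(w,J \right)} = - 139 w J + \left(4 - 4 \left(-8\right)^{2}\right) = - 139 J w + \left(4 - 256\right) = - 139 J w - 252 = -252 - 139 J w$)
$K{\left(93,b{\left(-2 \right)} \right)} - -31539 = \left(-252 - \left(-1390\right) 93\right) - -31539 = \left(-252 + 129270\right) + 31539 = 129018 + 31539 = 160557$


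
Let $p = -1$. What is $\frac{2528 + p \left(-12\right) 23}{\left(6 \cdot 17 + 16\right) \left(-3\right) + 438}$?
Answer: $\frac{701}{21} \approx 33.381$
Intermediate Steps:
$\frac{2528 + p \left(-12\right) 23}{\left(6 \cdot 17 + 16\right) \left(-3\right) + 438} = \frac{2528 + \left(-1\right) \left(-12\right) 23}{\left(6 \cdot 17 + 16\right) \left(-3\right) + 438} = \frac{2528 + 12 \cdot 23}{\left(102 + 16\right) \left(-3\right) + 438} = \frac{2528 + 276}{118 \left(-3\right) + 438} = \frac{2804}{-354 + 438} = \frac{2804}{84} = 2804 \cdot \frac{1}{84} = \frac{701}{21}$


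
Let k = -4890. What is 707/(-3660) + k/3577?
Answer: -20426339/13091820 ≈ -1.5602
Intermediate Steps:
707/(-3660) + k/3577 = 707/(-3660) - 4890/3577 = 707*(-1/3660) - 4890*1/3577 = -707/3660 - 4890/3577 = -20426339/13091820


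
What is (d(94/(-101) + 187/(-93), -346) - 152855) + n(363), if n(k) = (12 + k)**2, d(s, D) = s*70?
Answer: -116810420/9393 ≈ -12436.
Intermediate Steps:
d(s, D) = 70*s
(d(94/(-101) + 187/(-93), -346) - 152855) + n(363) = (70*(94/(-101) + 187/(-93)) - 152855) + (12 + 363)**2 = (70*(94*(-1/101) + 187*(-1/93)) - 152855) + 375**2 = (70*(-94/101 - 187/93) - 152855) + 140625 = (70*(-27629/9393) - 152855) + 140625 = (-1934030/9393 - 152855) + 140625 = -1437701045/9393 + 140625 = -116810420/9393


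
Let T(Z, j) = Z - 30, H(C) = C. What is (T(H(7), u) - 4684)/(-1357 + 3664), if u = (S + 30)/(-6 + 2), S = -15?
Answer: -1569/769 ≈ -2.0403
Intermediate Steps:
u = -15/4 (u = (-15 + 30)/(-6 + 2) = 15/(-4) = 15*(-¼) = -15/4 ≈ -3.7500)
T(Z, j) = -30 + Z
(T(H(7), u) - 4684)/(-1357 + 3664) = ((-30 + 7) - 4684)/(-1357 + 3664) = (-23 - 4684)/2307 = -4707*1/2307 = -1569/769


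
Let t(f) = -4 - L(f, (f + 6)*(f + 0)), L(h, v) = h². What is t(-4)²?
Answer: 400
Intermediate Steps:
t(f) = -4 - f²
t(-4)² = (-4 - 1*(-4)²)² = (-4 - 1*16)² = (-4 - 16)² = (-20)² = 400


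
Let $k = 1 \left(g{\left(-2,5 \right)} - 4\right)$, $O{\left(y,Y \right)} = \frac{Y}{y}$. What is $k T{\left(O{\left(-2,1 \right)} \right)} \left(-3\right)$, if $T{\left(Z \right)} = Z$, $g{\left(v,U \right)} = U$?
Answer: $\frac{3}{2} \approx 1.5$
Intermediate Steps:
$k = 1$ ($k = 1 \left(5 - 4\right) = 1 \cdot 1 = 1$)
$k T{\left(O{\left(-2,1 \right)} \right)} \left(-3\right) = 1 \cdot 1 \frac{1}{-2} \left(-3\right) = 1 \cdot 1 \left(- \frac{1}{2}\right) \left(-3\right) = 1 \left(- \frac{1}{2}\right) \left(-3\right) = \left(- \frac{1}{2}\right) \left(-3\right) = \frac{3}{2}$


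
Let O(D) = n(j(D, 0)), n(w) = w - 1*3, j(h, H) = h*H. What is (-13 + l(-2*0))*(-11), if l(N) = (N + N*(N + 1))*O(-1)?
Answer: 143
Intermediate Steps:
j(h, H) = H*h
n(w) = -3 + w (n(w) = w - 3 = -3 + w)
O(D) = -3 (O(D) = -3 + 0*D = -3 + 0 = -3)
l(N) = -3*N - 3*N*(1 + N) (l(N) = (N + N*(N + 1))*(-3) = (N + N*(1 + N))*(-3) = -3*N - 3*N*(1 + N))
(-13 + l(-2*0))*(-11) = (-13 - 3*(-2*0)*(2 - 2*0))*(-11) = (-13 - 3*0*(2 + 0))*(-11) = (-13 - 3*0*2)*(-11) = (-13 + 0)*(-11) = -13*(-11) = 143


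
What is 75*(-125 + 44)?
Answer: -6075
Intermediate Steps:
75*(-125 + 44) = 75*(-81) = -6075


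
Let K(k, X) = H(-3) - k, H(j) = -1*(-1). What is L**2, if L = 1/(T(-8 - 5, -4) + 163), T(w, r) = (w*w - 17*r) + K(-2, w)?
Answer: 1/162409 ≈ 6.1573e-6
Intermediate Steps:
H(j) = 1
K(k, X) = 1 - k
T(w, r) = 3 + w**2 - 17*r (T(w, r) = (w*w - 17*r) + (1 - 1*(-2)) = (w**2 - 17*r) + (1 + 2) = (w**2 - 17*r) + 3 = 3 + w**2 - 17*r)
L = 1/403 (L = 1/((3 + (-8 - 5)**2 - 17*(-4)) + 163) = 1/((3 + (-13)**2 + 68) + 163) = 1/((3 + 169 + 68) + 163) = 1/(240 + 163) = 1/403 ≈ 0.0024814)
L**2 = (1/403)**2 = 1/162409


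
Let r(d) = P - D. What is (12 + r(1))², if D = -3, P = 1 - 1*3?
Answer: 169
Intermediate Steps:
P = -2 (P = 1 - 3 = -2)
r(d) = 1 (r(d) = -2 - 1*(-3) = -2 + 3 = 1)
(12 + r(1))² = (12 + 1)² = 13² = 169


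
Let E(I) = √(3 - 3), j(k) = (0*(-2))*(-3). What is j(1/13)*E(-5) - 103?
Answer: -103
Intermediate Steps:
j(k) = 0 (j(k) = 0*(-3) = 0)
E(I) = 0 (E(I) = √0 = 0)
j(1/13)*E(-5) - 103 = 0*0 - 103 = 0 - 103 = -103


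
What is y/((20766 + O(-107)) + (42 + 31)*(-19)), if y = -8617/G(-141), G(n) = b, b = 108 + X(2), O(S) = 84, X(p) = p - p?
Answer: -8617/2102004 ≈ -0.0040994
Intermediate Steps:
X(p) = 0
b = 108 (b = 108 + 0 = 108)
G(n) = 108
y = -8617/108 ≈ -79.787
y/((20766 + O(-107)) + (42 + 31)*(-19)) = -8617/(108*((20766 + 84) + (42 + 31)*(-19))) = -8617/(108*(20850 + 73*(-19))) = -8617/(108*(20850 - 1387)) = -8617/108/19463 = -8617/108*1/19463 = -8617/2102004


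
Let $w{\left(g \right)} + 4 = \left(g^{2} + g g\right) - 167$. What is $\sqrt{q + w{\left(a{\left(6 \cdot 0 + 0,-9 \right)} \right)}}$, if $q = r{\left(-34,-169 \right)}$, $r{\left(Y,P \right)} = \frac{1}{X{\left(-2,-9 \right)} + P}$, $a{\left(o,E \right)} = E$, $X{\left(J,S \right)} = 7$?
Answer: $\frac{i \sqrt{2918}}{18} \approx 3.001 i$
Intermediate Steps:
$w{\left(g \right)} = -171 + 2 g^{2}$ ($w{\left(g \right)} = -4 - \left(167 - g^{2} - g g\right) = -4 + \left(\left(g^{2} + g^{2}\right) - 167\right) = -4 + \left(2 g^{2} - 167\right) = -4 + \left(-167 + 2 g^{2}\right) = -171 + 2 g^{2}$)
$r{\left(Y,P \right)} = \frac{1}{7 + P}$
$q = - \frac{1}{162}$ ($q = \frac{1}{7 - 169} = \frac{1}{-162} = - \frac{1}{162} \approx -0.0061728$)
$\sqrt{q + w{\left(a{\left(6 \cdot 0 + 0,-9 \right)} \right)}} = \sqrt{- \frac{1}{162} - \left(171 - 2 \left(-9\right)^{2}\right)} = \sqrt{- \frac{1}{162} + \left(-171 + 2 \cdot 81\right)} = \sqrt{- \frac{1}{162} + \left(-171 + 162\right)} = \sqrt{- \frac{1}{162} - 9} = \sqrt{- \frac{1459}{162}} = \frac{i \sqrt{2918}}{18}$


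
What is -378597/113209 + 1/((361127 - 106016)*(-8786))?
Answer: -848589302033071/253747246494414 ≈ -3.3442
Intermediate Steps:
-378597/113209 + 1/((361127 - 106016)*(-8786)) = -378597*1/113209 - 1/8786/255111 = -378597/113209 + (1/255111)*(-1/8786) = -378597/113209 - 1/2241405246 = -848589302033071/253747246494414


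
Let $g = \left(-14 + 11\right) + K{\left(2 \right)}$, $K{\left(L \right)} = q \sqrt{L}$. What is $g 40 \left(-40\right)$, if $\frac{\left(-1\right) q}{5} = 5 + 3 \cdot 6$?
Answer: $4800 + 184000 \sqrt{2} \approx 2.6502 \cdot 10^{5}$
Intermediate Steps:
$q = -115$ ($q = - 5 \left(5 + 3 \cdot 6\right) = - 5 \left(5 + 18\right) = \left(-5\right) 23 = -115$)
$K{\left(L \right)} = - 115 \sqrt{L}$
$g = -3 - 115 \sqrt{2}$ ($g = \left(-14 + 11\right) - 115 \sqrt{2} = -3 - 115 \sqrt{2} \approx -165.63$)
$g 40 \left(-40\right) = \left(-3 - 115 \sqrt{2}\right) 40 \left(-40\right) = \left(-120 - 4600 \sqrt{2}\right) \left(-40\right) = 4800 + 184000 \sqrt{2}$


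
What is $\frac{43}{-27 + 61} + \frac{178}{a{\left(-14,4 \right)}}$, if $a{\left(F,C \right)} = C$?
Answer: $\frac{778}{17} \approx 45.765$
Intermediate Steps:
$\frac{43}{-27 + 61} + \frac{178}{a{\left(-14,4 \right)}} = \frac{43}{-27 + 61} + \frac{178}{4} = \frac{43}{34} + 178 \cdot \frac{1}{4} = 43 \cdot \frac{1}{34} + \frac{89}{2} = \frac{43}{34} + \frac{89}{2} = \frac{778}{17}$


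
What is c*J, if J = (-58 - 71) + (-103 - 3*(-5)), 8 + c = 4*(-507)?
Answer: 441812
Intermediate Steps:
c = -2036 (c = -8 + 4*(-507) = -8 - 2028 = -2036)
J = -217 (J = -129 + (-103 + 15) = -129 - 88 = -217)
c*J = -2036*(-217) = 441812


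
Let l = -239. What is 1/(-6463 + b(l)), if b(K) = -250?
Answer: -1/6713 ≈ -0.00014896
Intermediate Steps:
1/(-6463 + b(l)) = 1/(-6463 - 250) = 1/(-6713) = -1/6713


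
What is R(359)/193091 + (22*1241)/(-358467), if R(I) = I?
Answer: -5143080829/69216751497 ≈ -0.074304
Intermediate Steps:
R(359)/193091 + (22*1241)/(-358467) = 359/193091 + (22*1241)/(-358467) = 359*(1/193091) + 27302*(-1/358467) = 359/193091 - 27302/358467 = -5143080829/69216751497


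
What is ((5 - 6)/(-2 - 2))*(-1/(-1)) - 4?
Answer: -15/4 ≈ -3.7500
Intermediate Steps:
((5 - 6)/(-2 - 2))*(-1/(-1)) - 4 = (-1/(-4))*(-1*(-1)) - 4 = -1*(-¼)*1 - 4 = (¼)*1 - 4 = ¼ - 4 = -15/4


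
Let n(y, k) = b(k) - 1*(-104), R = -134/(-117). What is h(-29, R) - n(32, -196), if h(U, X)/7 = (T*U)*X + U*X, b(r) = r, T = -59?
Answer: 1588480/117 ≈ 13577.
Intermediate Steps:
R = 134/117 (R = -134*(-1/117) = 134/117 ≈ 1.1453)
h(U, X) = -406*U*X (h(U, X) = 7*((-59*U)*X + U*X) = 7*(-59*U*X + U*X) = 7*(-58*U*X) = -406*U*X)
n(y, k) = 104 + k (n(y, k) = k - 1*(-104) = k + 104 = 104 + k)
h(-29, R) - n(32, -196) = -406*(-29)*134/117 - (104 - 196) = 1577716/117 - 1*(-92) = 1577716/117 + 92 = 1588480/117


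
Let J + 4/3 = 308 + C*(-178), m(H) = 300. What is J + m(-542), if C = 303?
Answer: -159982/3 ≈ -53327.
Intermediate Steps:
J = -160882/3 (J = -4/3 + (308 + 303*(-178)) = -4/3 + (308 - 53934) = -4/3 - 53626 = -160882/3 ≈ -53627.)
J + m(-542) = -160882/3 + 300 = -159982/3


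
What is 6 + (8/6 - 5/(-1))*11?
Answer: 227/3 ≈ 75.667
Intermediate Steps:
6 + (8/6 - 5/(-1))*11 = 6 + (8*(⅙) - 5*(-1))*11 = 6 + (4/3 + 5)*11 = 6 + (19/3)*11 = 6 + 209/3 = 227/3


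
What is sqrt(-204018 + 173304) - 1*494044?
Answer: -494044 + I*sqrt(30714) ≈ -4.9404e+5 + 175.25*I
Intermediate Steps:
sqrt(-204018 + 173304) - 1*494044 = sqrt(-30714) - 494044 = I*sqrt(30714) - 494044 = -494044 + I*sqrt(30714)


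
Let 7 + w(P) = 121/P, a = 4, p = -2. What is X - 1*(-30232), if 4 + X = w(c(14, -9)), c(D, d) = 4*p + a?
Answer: 120763/4 ≈ 30191.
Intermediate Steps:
c(D, d) = -4 (c(D, d) = 4*(-2) + 4 = -8 + 4 = -4)
w(P) = -7 + 121/P
X = -165/4 (X = -4 + (-7 + 121/(-4)) = -4 + (-7 + 121*(-¼)) = -4 + (-7 - 121/4) = -4 - 149/4 = -165/4 ≈ -41.250)
X - 1*(-30232) = -165/4 - 1*(-30232) = -165/4 + 30232 = 120763/4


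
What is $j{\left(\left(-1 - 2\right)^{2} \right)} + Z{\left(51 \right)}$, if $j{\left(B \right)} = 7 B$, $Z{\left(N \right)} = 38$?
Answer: $101$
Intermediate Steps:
$j{\left(\left(-1 - 2\right)^{2} \right)} + Z{\left(51 \right)} = 7 \left(-1 - 2\right)^{2} + 38 = 7 \left(-3\right)^{2} + 38 = 7 \cdot 9 + 38 = 63 + 38 = 101$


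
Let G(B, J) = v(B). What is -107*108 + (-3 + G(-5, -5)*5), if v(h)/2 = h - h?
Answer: -11559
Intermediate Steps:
v(h) = 0 (v(h) = 2*(h - h) = 2*0 = 0)
G(B, J) = 0
-107*108 + (-3 + G(-5, -5)*5) = -107*108 + (-3 + 0*5) = -11556 + (-3 + 0) = -11556 - 3 = -11559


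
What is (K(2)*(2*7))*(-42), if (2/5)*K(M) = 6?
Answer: -8820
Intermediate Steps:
K(M) = 15 (K(M) = (5/2)*6 = 15)
(K(2)*(2*7))*(-42) = (15*(2*7))*(-42) = (15*14)*(-42) = 210*(-42) = -8820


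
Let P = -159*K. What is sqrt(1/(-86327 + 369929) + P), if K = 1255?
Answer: I*sqrt(16049423187562578)/283602 ≈ 446.7*I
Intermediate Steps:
P = -199545 (P = -159*1255 = -199545)
sqrt(1/(-86327 + 369929) + P) = sqrt(1/(-86327 + 369929) - 199545) = sqrt(1/283602 - 199545) = sqrt(-56591361089/283602) = I*sqrt(16049423187562578)/283602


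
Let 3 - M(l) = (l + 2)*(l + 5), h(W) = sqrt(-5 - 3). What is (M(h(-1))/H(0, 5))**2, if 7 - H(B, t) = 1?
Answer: (1 - 14*I*sqrt(2))**2/36 ≈ -10.861 - 1.0999*I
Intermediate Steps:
h(W) = 2*I*sqrt(2) (h(W) = sqrt(-8) = 2*I*sqrt(2))
M(l) = 3 - (2 + l)*(5 + l) (M(l) = 3 - (l + 2)*(l + 5) = 3 - (2 + l)*(5 + l))
H(B, t) = 6 (H(B, t) = 7 - 1*1 = 7 - 1 = 6)
(M(h(-1))/H(0, 5))**2 = ((-7 - (2*I*sqrt(2))**2 - 14*I*sqrt(2))/6)**2 = ((-7 - 1*(-8) - 14*I*sqrt(2))*(1/6))**2 = ((-7 + 8 - 14*I*sqrt(2))*(1/6))**2 = ((1 - 14*I*sqrt(2))*(1/6))**2 = (1/6 - 7*I*sqrt(2)/3)**2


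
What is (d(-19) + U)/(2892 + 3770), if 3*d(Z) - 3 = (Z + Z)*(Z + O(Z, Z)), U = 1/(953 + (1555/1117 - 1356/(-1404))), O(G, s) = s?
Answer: 90332624299/1247673746589 ≈ 0.072401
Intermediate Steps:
U = 130689/124854773 (U = 1/(953 + (1555*(1/1117) - 1356*(-1/1404))) = 1/(953 + (1555/1117 + 113/117)) = 1/(953 + 308156/130689) = 1/(124854773/130689) = 130689/124854773 ≈ 0.0010467)
d(Z) = 1 + 4*Z**2/3 (d(Z) = 1 + ((Z + Z)*(Z + Z))/3 = 1 + ((2*Z)*(2*Z))/3 = 1 + (4*Z**2)/3 = 1 + 4*Z**2/3)
(d(-19) + U)/(2892 + 3770) = ((1 + (4/3)*(-19)**2) + 130689/124854773)/(2892 + 3770) = ((1 + (4/3)*361) + 130689/124854773)/6662 = ((1 + 1444/3) + 130689/124854773)*(1/6662) = (1447/3 + 130689/124854773)*(1/6662) = (180665248598/374564319)*(1/6662) = 90332624299/1247673746589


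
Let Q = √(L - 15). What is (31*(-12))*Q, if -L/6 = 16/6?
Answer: -372*I*√31 ≈ -2071.2*I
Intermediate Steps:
L = -16 (L = -96/6 = -6*8/3 = -16)
Q = I*√31 (Q = √(-16 - 15) = √(-31) = I*√31 ≈ 5.5678*I)
(31*(-12))*Q = (31*(-12))*(I*√31) = -372*I*√31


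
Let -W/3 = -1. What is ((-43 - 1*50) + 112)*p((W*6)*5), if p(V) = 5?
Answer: 95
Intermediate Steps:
W = 3 (W = -3*(-1) = 3)
((-43 - 1*50) + 112)*p((W*6)*5) = ((-43 - 1*50) + 112)*5 = ((-43 - 50) + 112)*5 = (-93 + 112)*5 = 19*5 = 95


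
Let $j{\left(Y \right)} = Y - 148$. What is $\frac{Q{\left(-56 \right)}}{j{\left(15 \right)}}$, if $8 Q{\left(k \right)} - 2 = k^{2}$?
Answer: $- \frac{1569}{532} \approx -2.9492$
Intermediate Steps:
$j{\left(Y \right)} = -148 + Y$ ($j{\left(Y \right)} = Y - 148 = -148 + Y$)
$Q{\left(k \right)} = \frac{1}{4} + \frac{k^{2}}{8}$
$\frac{Q{\left(-56 \right)}}{j{\left(15 \right)}} = \frac{\frac{1}{4} + \frac{\left(-56\right)^{2}}{8}}{-148 + 15} = \frac{\frac{1}{4} + \frac{1}{8} \cdot 3136}{-133} = \left(\frac{1}{4} + 392\right) \left(- \frac{1}{133}\right) = \frac{1569}{4} \left(- \frac{1}{133}\right) = - \frac{1569}{532}$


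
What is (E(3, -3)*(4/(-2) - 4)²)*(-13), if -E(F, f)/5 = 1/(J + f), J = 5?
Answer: 1170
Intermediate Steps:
E(F, f) = -5/(5 + f)
(E(3, -3)*(4/(-2) - 4)²)*(-13) = ((-5/(5 - 3))*(4/(-2) - 4)²)*(-13) = ((-5/2)*(4*(-½) - 4)²)*(-13) = ((-5*½)*(-2 - 4)²)*(-13) = -5/2*(-6)²*(-13) = -5/2*36*(-13) = -90*(-13) = 1170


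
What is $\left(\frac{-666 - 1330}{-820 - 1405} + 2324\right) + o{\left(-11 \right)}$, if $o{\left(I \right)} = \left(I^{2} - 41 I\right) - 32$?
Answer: $\frac{6374396}{2225} \approx 2864.9$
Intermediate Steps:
$o{\left(I \right)} = -32 + I^{2} - 41 I$ ($o{\left(I \right)} = \left(I^{2} - 41 I\right) - 32 = -32 + I^{2} - 41 I$)
$\left(\frac{-666 - 1330}{-820 - 1405} + 2324\right) + o{\left(-11 \right)} = \left(\frac{-666 - 1330}{-820 - 1405} + 2324\right) - \left(-419 - 121\right) = \left(- \frac{1996}{-2225} + 2324\right) + \left(-32 + 121 + 451\right) = \left(\left(-1996\right) \left(- \frac{1}{2225}\right) + 2324\right) + 540 = \left(\frac{1996}{2225} + 2324\right) + 540 = \frac{5172896}{2225} + 540 = \frac{6374396}{2225}$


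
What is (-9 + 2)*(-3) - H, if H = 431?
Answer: -410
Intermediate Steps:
(-9 + 2)*(-3) - H = (-9 + 2)*(-3) - 1*431 = -7*(-3) - 431 = 21 - 431 = -410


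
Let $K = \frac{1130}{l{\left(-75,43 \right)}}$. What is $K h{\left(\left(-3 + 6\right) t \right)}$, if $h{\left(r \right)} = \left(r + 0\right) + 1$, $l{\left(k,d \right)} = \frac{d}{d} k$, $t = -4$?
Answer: $\frac{2486}{15} \approx 165.73$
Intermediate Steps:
$l{\left(k,d \right)} = k$ ($l{\left(k,d \right)} = 1 k = k$)
$K = - \frac{226}{15}$ ($K = \frac{1130}{-75} = 1130 \left(- \frac{1}{75}\right) = - \frac{226}{15} \approx -15.067$)
$h{\left(r \right)} = 1 + r$ ($h{\left(r \right)} = r + 1 = 1 + r$)
$K h{\left(\left(-3 + 6\right) t \right)} = - \frac{226 \left(1 + \left(-3 + 6\right) \left(-4\right)\right)}{15} = - \frac{226 \left(1 + 3 \left(-4\right)\right)}{15} = - \frac{226 \left(1 - 12\right)}{15} = \left(- \frac{226}{15}\right) \left(-11\right) = \frac{2486}{15}$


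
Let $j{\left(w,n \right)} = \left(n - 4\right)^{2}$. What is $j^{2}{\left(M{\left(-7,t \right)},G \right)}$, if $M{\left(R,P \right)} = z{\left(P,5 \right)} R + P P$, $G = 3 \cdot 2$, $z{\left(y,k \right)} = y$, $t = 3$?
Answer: $16$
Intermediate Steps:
$G = 6$
$M{\left(R,P \right)} = P^{2} + P R$ ($M{\left(R,P \right)} = P R + P P = P R + P^{2} = P^{2} + P R$)
$j{\left(w,n \right)} = \left(-4 + n\right)^{2}$
$j^{2}{\left(M{\left(-7,t \right)},G \right)} = \left(\left(-4 + 6\right)^{2}\right)^{2} = \left(2^{2}\right)^{2} = 4^{2} = 16$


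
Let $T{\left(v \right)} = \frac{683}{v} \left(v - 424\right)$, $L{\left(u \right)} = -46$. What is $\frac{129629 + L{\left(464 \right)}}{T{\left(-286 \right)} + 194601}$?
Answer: $\frac{18530369}{28070408} \approx 0.66014$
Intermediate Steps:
$T{\left(v \right)} = \frac{683 \left(-424 + v\right)}{v}$ ($T{\left(v \right)} = \frac{683}{v} \left(-424 + v\right) = \frac{683 \left(-424 + v\right)}{v}$)
$\frac{129629 + L{\left(464 \right)}}{T{\left(-286 \right)} + 194601} = \frac{129629 - 46}{\left(683 - \frac{289592}{-286}\right) + 194601} = \frac{129583}{\left(683 - - \frac{144796}{143}\right) + 194601} = \frac{129583}{\left(683 + \frac{144796}{143}\right) + 194601} = \frac{129583}{\frac{242465}{143} + 194601} = \frac{129583}{\frac{28070408}{143}} = 129583 \cdot \frac{143}{28070408} = \frac{18530369}{28070408}$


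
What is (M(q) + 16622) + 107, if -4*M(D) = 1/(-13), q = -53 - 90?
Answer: 869909/52 ≈ 16729.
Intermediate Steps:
q = -143
M(D) = 1/52 (M(D) = -¼/(-13) = -¼*(-1/13) = 1/52)
(M(q) + 16622) + 107 = (1/52 + 16622) + 107 = 864345/52 + 107 = 869909/52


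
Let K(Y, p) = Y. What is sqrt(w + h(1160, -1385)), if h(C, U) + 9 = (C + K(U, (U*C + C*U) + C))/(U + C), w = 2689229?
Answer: sqrt(2689221) ≈ 1639.9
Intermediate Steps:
h(C, U) = -8 (h(C, U) = -9 + (C + U)/(U + C) = -9 + (C + U)/(C + U) = -9 + 1 = -8)
sqrt(w + h(1160, -1385)) = sqrt(2689229 - 8) = sqrt(2689221)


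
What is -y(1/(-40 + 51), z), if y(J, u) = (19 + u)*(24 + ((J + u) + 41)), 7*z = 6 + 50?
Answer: -21708/11 ≈ -1973.5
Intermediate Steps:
z = 8 (z = (6 + 50)/7 = (1/7)*56 = 8)
y(J, u) = (19 + u)*(65 + J + u) (y(J, u) = (19 + u)*(24 + (41 + J + u)) = (19 + u)*(65 + J + u))
-y(1/(-40 + 51), z) = -(1235 + 8**2 + 19/(-40 + 51) + 84*8 + 8/(-40 + 51)) = -(1235 + 64 + 19/11 + 672 + 8/11) = -1*21708/11 = -21708/11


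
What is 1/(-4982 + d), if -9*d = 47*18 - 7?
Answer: -9/45677 ≈ -0.00019704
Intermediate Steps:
d = -839/9 (d = -(47*18 - 7)/9 = -(846 - 7)/9 = -1/9*839 = -839/9 ≈ -93.222)
1/(-4982 + d) = 1/(-4982 - 839/9) = 1/(-45677/9) = -9/45677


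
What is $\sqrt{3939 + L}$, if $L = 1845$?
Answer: $2 \sqrt{1446} \approx 76.053$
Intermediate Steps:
$\sqrt{3939 + L} = \sqrt{3939 + 1845} = \sqrt{5784} = 2 \sqrt{1446}$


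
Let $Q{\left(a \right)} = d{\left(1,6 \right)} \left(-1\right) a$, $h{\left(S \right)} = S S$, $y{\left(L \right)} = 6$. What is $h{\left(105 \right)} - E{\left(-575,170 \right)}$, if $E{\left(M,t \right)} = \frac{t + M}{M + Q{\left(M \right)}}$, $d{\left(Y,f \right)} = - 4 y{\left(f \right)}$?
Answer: $\frac{31696794}{2875} \approx 11025.0$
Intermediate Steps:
$h{\left(S \right)} = S^{2}$
$d{\left(Y,f \right)} = -24$ ($d{\left(Y,f \right)} = \left(-4\right) 6 = -24$)
$Q{\left(a \right)} = 24 a$ ($Q{\left(a \right)} = \left(-24\right) \left(-1\right) a = 24 a$)
$E{\left(M,t \right)} = \frac{M + t}{25 M}$ ($E{\left(M,t \right)} = \frac{t + M}{M + 24 M} = \frac{M + t}{25 M}$)
$h{\left(105 \right)} - E{\left(-575,170 \right)} = 105^{2} - \frac{-575 + 170}{25 \left(-575\right)} = 11025 - \frac{1}{25} \left(- \frac{1}{575}\right) \left(-405\right) = 11025 - \frac{81}{2875} = \frac{31696794}{2875}$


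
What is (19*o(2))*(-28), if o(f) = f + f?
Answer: -2128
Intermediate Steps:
o(f) = 2*f
(19*o(2))*(-28) = (19*(2*2))*(-28) = (19*4)*(-28) = 76*(-28) = -2128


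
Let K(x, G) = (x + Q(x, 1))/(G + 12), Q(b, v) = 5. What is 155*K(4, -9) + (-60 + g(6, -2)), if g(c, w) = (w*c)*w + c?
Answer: 435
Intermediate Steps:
K(x, G) = (5 + x)/(12 + G) (K(x, G) = (x + 5)/(G + 12) = (5 + x)/(12 + G))
g(c, w) = c + c*w² (g(c, w) = (c*w)*w + c = c*w² + c = c + c*w²)
155*K(4, -9) + (-60 + g(6, -2)) = 155*((5 + 4)/(12 - 9)) + (-60 + 6*(1 + (-2)²)) = 155*(9/3) + (-60 + 6*(1 + 4)) = 155*((⅓)*9) + (-60 + 6*5) = 155*3 + (-60 + 30) = 465 - 30 = 435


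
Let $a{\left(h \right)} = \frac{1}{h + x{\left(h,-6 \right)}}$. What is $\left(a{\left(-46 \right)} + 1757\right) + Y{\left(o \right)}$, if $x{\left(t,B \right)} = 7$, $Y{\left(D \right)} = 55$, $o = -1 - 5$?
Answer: $\frac{70667}{39} \approx 1812.0$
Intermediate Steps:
$o = -6$ ($o = -1 - 5 = -6$)
$a{\left(h \right)} = \frac{1}{7 + h}$ ($a{\left(h \right)} = \frac{1}{h + 7} = \frac{1}{7 + h}$)
$\left(a{\left(-46 \right)} + 1757\right) + Y{\left(o \right)} = \left(\frac{1}{7 - 46} + 1757\right) + 55 = \left(\frac{1}{-39} + 1757\right) + 55 = \left(- \frac{1}{39} + 1757\right) + 55 = \frac{68522}{39} + 55 = \frac{70667}{39}$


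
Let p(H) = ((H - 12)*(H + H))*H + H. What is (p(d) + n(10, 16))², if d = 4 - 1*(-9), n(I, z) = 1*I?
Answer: 130321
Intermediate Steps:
n(I, z) = I
d = 13 (d = 4 + 9 = 13)
p(H) = H + 2*H²*(-12 + H) (p(H) = ((-12 + H)*(2*H))*H + H = (2*H*(-12 + H))*H + H = 2*H²*(-12 + H) + H = H + 2*H²*(-12 + H))
(p(d) + n(10, 16))² = (13*(1 - 24*13 + 2*13²) + 10)² = (13*(1 - 312 + 2*169) + 10)² = (13*(1 - 312 + 338) + 10)² = (13*27 + 10)² = (351 + 10)² = 361² = 130321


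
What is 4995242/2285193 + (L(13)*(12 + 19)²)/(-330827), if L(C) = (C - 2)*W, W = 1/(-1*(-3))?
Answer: 1644508666733/756003544611 ≈ 2.1753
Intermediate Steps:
W = ⅓ (W = 1/3 = ⅓ ≈ 0.33333)
L(C) = -⅔ + C/3 (L(C) = (C - 2)*(⅓) = (-2 + C)*(⅓) = -⅔ + C/3)
4995242/2285193 + (L(13)*(12 + 19)²)/(-330827) = 4995242/2285193 + ((-⅔ + (⅓)*13)*(12 + 19)²)/(-330827) = 4995242*(1/2285193) + ((-⅔ + 13/3)*31²)*(-1/330827) = 4995242/2285193 + ((11/3)*961)*(-1/330827) = 4995242/2285193 + (10571/3)*(-1/330827) = 4995242/2285193 - 10571/992481 = 1644508666733/756003544611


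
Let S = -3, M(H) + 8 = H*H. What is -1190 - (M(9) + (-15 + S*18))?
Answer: -1194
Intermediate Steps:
M(H) = -8 + H² (M(H) = -8 + H*H = -8 + H²)
-1190 - (M(9) + (-15 + S*18)) = -1190 - ((-8 + 9²) + (-15 - 3*18)) = -1190 - ((-8 + 81) + (-15 - 54)) = -1190 - (73 - 69) = -1190 - 1*4 = -1190 - 4 = -1194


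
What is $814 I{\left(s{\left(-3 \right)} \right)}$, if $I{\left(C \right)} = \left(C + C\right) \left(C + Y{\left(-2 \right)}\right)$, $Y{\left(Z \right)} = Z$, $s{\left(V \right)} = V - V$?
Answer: $0$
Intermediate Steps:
$s{\left(V \right)} = 0$
$I{\left(C \right)} = 2 C \left(-2 + C\right)$ ($I{\left(C \right)} = \left(C + C\right) \left(C - 2\right) = 2 C \left(-2 + C\right)$)
$814 I{\left(s{\left(-3 \right)} \right)} = 814 \cdot 2 \cdot 0 \left(-2 + 0\right) = 814 \cdot 2 \cdot 0 \left(-2\right) = 814 \cdot 0 = 0$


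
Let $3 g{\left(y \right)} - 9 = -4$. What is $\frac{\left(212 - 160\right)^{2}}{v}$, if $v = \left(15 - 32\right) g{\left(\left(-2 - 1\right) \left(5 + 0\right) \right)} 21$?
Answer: $- \frac{2704}{595} \approx -4.5445$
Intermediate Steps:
$g{\left(y \right)} = \frac{5}{3}$ ($g{\left(y \right)} = 3 + \frac{1}{3} \left(-4\right) = 3 - \frac{4}{3} = \frac{5}{3}$)
$v = -595$ ($v = \left(15 - 32\right) \frac{5}{3} \cdot 21 = \left(-17\right) \frac{5}{3} \cdot 21 = \left(- \frac{85}{3}\right) 21 = -595$)
$\frac{\left(212 - 160\right)^{2}}{v} = \frac{\left(212 - 160\right)^{2}}{-595} = 52^{2} \left(- \frac{1}{595}\right) = 2704 \left(- \frac{1}{595}\right) = - \frac{2704}{595}$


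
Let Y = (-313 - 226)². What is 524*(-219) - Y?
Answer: -405277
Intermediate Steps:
Y = 290521 (Y = (-539)² = 290521)
524*(-219) - Y = 524*(-219) - 1*290521 = -114756 - 290521 = -405277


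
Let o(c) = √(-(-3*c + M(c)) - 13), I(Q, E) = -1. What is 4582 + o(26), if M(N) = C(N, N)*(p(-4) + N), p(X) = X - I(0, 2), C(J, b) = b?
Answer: 4582 + I*√533 ≈ 4582.0 + 23.087*I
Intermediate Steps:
p(X) = 1 + X (p(X) = X - 1*(-1) = X + 1 = 1 + X)
M(N) = N*(-3 + N) (M(N) = N*((1 - 4) + N) = N*(-3 + N))
o(c) = √(-13 + 3*c - c*(-3 + c)) (o(c) = √(-(-3*c + c*(-3 + c)) - 13) = √((3*c - c*(-3 + c)) - 13) = √(-13 + 3*c - c*(-3 + c)))
4582 + o(26) = 4582 + √(-13 - 1*26² + 6*26) = 4582 + √(-13 - 1*676 + 156) = 4582 + √(-13 - 676 + 156) = 4582 + √(-533) = 4582 + I*√533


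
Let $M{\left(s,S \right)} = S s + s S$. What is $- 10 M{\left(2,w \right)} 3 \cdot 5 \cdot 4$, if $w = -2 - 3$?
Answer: $12000$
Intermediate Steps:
$w = -5$
$M{\left(s,S \right)} = 2 S s$ ($M{\left(s,S \right)} = S s + S s = 2 S s$)
$- 10 M{\left(2,w \right)} 3 \cdot 5 \cdot 4 = - 10 \cdot 2 \left(-5\right) 2 \cdot 3 \cdot 5 \cdot 4 = - 10 \left(-20\right) 3 \cdot 5 \cdot 4 = - 10 \left(\left(-60\right) 5\right) 4 = \left(-10\right) \left(-300\right) 4 = 3000 \cdot 4 = 12000$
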